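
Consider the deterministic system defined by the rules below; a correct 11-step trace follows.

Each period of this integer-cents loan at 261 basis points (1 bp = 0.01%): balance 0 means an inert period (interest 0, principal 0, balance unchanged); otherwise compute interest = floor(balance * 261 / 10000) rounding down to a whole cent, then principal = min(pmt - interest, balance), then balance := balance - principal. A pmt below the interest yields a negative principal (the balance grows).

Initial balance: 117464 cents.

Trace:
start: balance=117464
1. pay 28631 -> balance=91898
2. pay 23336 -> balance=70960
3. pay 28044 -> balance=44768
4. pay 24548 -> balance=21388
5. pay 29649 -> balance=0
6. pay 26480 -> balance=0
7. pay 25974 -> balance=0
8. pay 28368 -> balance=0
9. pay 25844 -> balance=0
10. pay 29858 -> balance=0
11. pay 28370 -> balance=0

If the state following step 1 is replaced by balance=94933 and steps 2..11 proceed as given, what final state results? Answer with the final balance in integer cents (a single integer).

state after step 1 := balance=94933
2. pay 23336 -> balance=74074
3. pay 28044 -> balance=47963
4. pay 24548 -> balance=24666
5. pay 29649 -> balance=0
6. pay 26480 -> balance=0
7. pay 25974 -> balance=0
8. pay 28368 -> balance=0
9. pay 25844 -> balance=0
10. pay 29858 -> balance=0
11. pay 28370 -> balance=0

0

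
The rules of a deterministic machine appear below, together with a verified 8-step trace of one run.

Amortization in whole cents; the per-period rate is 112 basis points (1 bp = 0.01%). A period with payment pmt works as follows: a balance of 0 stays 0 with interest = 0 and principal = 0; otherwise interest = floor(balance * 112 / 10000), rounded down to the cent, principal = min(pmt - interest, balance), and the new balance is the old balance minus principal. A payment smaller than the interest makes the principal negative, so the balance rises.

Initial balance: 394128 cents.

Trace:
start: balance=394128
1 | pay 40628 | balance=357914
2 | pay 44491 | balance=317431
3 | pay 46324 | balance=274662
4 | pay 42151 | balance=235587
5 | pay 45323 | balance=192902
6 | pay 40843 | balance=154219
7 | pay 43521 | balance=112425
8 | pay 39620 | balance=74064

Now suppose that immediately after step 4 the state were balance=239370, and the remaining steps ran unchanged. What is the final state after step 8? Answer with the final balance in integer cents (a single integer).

state after step 4 := balance=239370
5 | pay 45323 | balance=196727
6 | pay 40843 | balance=158087
7 | pay 43521 | balance=116336
8 | pay 39620 | balance=78018

78018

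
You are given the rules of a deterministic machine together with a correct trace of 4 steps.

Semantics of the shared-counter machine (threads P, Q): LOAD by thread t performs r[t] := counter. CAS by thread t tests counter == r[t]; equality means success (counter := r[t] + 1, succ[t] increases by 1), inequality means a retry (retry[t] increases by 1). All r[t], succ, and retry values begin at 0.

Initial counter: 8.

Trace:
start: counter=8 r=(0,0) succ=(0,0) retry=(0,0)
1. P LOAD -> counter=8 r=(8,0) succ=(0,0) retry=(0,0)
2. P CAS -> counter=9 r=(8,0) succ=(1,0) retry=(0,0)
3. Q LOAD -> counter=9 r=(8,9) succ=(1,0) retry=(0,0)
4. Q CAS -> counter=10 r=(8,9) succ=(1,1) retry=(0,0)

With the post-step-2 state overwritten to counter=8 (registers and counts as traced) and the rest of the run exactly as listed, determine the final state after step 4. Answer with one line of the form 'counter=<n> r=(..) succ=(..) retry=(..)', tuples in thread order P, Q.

counter=9 r=(8,8) succ=(1,1) retry=(0,0)

state after step 2 := counter=8 r=(8,0) succ=(1,0) retry=(0,0)
3. Q LOAD -> counter=8 r=(8,8) succ=(1,0) retry=(0,0)
4. Q CAS -> counter=9 r=(8,8) succ=(1,1) retry=(0,0)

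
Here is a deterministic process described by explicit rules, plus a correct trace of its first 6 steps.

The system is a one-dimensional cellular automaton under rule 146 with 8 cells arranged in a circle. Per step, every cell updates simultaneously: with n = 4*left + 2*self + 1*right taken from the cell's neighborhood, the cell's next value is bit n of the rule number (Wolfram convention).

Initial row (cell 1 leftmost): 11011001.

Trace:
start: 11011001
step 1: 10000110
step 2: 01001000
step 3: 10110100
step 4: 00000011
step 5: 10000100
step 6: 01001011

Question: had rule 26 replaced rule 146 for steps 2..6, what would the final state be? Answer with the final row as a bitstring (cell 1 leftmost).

10001000

(re-executing steps 2..6 under rule 26; state before step 2: 10000110)
step 2: 01001100
step 3: 10111010
step 4: 00100000
step 5: 01010000
step 6: 10001000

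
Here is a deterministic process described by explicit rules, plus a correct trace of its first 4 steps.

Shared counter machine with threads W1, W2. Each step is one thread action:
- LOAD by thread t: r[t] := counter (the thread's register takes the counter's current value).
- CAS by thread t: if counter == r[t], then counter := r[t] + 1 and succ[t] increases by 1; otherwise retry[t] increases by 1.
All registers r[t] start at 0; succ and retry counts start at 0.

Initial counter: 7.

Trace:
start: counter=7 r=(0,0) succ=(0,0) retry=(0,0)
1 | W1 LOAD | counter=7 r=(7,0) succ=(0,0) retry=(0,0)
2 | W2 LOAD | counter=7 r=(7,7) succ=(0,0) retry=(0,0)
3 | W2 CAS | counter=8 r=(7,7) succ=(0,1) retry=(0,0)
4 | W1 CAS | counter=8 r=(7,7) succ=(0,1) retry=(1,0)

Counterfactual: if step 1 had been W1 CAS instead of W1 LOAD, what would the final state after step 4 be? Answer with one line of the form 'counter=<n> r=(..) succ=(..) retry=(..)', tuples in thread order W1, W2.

counter=8 r=(0,7) succ=(0,1) retry=(2,0)

(re-executing from step 1 with the substitution; state before step 1: counter=7 r=(0,0) succ=(0,0) retry=(0,0))
1 | W1 CAS | counter=7 r=(0,0) succ=(0,0) retry=(1,0)
2 | W2 LOAD | counter=7 r=(0,7) succ=(0,0) retry=(1,0)
3 | W2 CAS | counter=8 r=(0,7) succ=(0,1) retry=(1,0)
4 | W1 CAS | counter=8 r=(0,7) succ=(0,1) retry=(2,0)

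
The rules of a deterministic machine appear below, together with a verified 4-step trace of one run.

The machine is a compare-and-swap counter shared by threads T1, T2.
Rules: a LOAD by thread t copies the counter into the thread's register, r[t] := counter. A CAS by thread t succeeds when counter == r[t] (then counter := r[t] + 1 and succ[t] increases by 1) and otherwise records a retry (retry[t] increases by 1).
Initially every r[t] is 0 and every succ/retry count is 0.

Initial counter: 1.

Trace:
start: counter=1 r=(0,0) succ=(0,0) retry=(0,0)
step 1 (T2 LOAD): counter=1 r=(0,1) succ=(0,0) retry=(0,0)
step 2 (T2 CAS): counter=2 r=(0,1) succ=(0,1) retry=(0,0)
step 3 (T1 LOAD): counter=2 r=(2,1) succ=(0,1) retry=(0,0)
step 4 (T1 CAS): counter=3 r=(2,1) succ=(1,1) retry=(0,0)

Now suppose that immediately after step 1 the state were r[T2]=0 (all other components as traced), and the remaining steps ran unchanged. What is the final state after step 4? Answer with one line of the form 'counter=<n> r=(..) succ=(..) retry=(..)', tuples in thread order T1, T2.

state after step 1 := counter=1 r=(0,0) succ=(0,0) retry=(0,0)
step 2 (T2 CAS): counter=1 r=(0,0) succ=(0,0) retry=(0,1)
step 3 (T1 LOAD): counter=1 r=(1,0) succ=(0,0) retry=(0,1)
step 4 (T1 CAS): counter=2 r=(1,0) succ=(1,0) retry=(0,1)

counter=2 r=(1,0) succ=(1,0) retry=(0,1)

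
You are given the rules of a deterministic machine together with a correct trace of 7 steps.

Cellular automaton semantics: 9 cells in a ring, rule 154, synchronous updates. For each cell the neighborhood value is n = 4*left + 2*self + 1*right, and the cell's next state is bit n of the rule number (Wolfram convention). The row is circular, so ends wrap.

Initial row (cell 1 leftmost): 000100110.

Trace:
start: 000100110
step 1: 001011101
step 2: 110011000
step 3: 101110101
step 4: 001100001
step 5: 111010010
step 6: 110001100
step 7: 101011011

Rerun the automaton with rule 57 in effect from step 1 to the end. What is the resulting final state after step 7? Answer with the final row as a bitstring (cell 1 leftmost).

101010010

(re-executing steps 1..7 under rule 57; state before step 1: 000100110)
step 1: 110010101
step 2: 001001011
step 3: 100100110
step 4: 010010101
step 5: 101001010
step 6: 010100101
step 7: 101010010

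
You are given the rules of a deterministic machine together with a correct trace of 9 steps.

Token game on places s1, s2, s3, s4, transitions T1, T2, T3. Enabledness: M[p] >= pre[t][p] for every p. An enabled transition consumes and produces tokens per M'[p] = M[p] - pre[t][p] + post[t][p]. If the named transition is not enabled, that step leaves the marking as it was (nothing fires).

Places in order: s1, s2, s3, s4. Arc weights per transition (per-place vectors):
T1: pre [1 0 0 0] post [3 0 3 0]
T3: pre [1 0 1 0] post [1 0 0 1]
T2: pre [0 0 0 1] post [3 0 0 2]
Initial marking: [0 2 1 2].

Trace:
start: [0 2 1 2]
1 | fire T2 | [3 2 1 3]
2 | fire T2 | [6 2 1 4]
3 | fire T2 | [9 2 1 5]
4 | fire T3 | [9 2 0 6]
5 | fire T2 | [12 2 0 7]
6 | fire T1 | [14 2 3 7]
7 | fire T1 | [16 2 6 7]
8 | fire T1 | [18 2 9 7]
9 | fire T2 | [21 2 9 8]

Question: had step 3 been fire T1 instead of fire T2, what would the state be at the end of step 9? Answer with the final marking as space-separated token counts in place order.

(re-executing from step 3 with the substitution; state before step 3: [6 2 1 4])
3 | fire T1 | [8 2 4 4]
4 | fire T3 | [8 2 3 5]
5 | fire T2 | [11 2 3 6]
6 | fire T1 | [13 2 6 6]
7 | fire T1 | [15 2 9 6]
8 | fire T1 | [17 2 12 6]
9 | fire T2 | [20 2 12 7]

20 2 12 7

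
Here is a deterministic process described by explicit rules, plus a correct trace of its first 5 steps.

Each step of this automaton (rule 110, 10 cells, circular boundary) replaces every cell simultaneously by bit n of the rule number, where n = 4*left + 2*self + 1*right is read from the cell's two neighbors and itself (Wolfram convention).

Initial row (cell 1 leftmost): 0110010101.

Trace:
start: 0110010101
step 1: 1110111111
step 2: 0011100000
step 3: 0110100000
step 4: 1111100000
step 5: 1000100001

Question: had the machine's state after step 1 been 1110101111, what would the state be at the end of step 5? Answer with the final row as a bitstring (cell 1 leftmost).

state after step 1 := 1110101111
step 2: 0011111000
step 3: 0110001000
step 4: 1110011000
step 5: 1010111001

1010111001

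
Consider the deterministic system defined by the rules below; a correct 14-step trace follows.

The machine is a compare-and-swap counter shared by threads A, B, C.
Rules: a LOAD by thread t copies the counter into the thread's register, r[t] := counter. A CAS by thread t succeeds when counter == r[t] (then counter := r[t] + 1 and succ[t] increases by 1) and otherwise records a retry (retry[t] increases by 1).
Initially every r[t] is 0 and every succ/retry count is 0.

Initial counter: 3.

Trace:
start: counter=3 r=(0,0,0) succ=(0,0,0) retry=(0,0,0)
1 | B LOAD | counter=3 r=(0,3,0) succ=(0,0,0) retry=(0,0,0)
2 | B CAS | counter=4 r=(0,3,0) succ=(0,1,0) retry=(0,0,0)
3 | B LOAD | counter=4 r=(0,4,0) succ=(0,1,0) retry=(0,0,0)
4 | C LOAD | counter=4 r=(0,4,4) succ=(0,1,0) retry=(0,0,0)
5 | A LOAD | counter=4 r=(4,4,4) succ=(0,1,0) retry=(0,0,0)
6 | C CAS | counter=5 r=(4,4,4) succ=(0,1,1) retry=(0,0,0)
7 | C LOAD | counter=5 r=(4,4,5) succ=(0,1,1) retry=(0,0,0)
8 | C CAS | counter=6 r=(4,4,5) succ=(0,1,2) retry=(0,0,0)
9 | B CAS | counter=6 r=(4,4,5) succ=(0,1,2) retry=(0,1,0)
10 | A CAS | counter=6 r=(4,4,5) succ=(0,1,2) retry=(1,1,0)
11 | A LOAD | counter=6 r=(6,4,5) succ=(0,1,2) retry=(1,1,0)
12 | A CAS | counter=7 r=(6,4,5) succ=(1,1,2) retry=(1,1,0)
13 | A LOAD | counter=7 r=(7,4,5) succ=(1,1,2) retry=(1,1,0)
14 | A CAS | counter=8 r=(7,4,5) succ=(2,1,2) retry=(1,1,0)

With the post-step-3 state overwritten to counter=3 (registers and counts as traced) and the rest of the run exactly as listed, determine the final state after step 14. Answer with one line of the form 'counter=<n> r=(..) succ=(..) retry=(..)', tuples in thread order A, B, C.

counter=7 r=(6,4,4) succ=(2,1,2) retry=(1,1,0)

state after step 3 := counter=3 r=(0,4,0) succ=(0,1,0) retry=(0,0,0)
4 | C LOAD | counter=3 r=(0,4,3) succ=(0,1,0) retry=(0,0,0)
5 | A LOAD | counter=3 r=(3,4,3) succ=(0,1,0) retry=(0,0,0)
6 | C CAS | counter=4 r=(3,4,3) succ=(0,1,1) retry=(0,0,0)
7 | C LOAD | counter=4 r=(3,4,4) succ=(0,1,1) retry=(0,0,0)
8 | C CAS | counter=5 r=(3,4,4) succ=(0,1,2) retry=(0,0,0)
9 | B CAS | counter=5 r=(3,4,4) succ=(0,1,2) retry=(0,1,0)
10 | A CAS | counter=5 r=(3,4,4) succ=(0,1,2) retry=(1,1,0)
11 | A LOAD | counter=5 r=(5,4,4) succ=(0,1,2) retry=(1,1,0)
12 | A CAS | counter=6 r=(5,4,4) succ=(1,1,2) retry=(1,1,0)
13 | A LOAD | counter=6 r=(6,4,4) succ=(1,1,2) retry=(1,1,0)
14 | A CAS | counter=7 r=(6,4,4) succ=(2,1,2) retry=(1,1,0)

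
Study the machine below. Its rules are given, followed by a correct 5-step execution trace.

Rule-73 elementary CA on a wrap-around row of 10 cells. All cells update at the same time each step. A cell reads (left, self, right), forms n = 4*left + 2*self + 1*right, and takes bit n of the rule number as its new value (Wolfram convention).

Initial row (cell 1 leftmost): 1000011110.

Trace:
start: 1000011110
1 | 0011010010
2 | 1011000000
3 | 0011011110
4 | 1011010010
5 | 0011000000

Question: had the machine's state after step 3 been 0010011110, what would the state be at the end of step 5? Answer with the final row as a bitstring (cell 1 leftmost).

state after step 3 := 0010011110
4 | 1000010010
5 | 0011000000

0011000000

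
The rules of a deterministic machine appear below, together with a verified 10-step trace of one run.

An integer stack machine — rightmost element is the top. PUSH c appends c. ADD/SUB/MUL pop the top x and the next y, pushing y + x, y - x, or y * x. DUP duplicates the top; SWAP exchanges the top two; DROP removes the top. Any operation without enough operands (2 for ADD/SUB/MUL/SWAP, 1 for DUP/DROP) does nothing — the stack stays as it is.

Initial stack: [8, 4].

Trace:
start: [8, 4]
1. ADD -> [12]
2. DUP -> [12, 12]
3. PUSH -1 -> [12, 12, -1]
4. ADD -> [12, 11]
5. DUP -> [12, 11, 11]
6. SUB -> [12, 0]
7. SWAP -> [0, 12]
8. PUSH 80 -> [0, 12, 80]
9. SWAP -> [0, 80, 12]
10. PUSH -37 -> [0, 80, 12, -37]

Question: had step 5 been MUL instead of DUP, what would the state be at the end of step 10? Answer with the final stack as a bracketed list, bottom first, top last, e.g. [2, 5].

[80, 132, -37]

(re-executing from step 5 with the substitution; state before step 5: [12, 11])
5. MUL -> [132]
6. SUB -> [132]
7. SWAP -> [132]
8. PUSH 80 -> [132, 80]
9. SWAP -> [80, 132]
10. PUSH -37 -> [80, 132, -37]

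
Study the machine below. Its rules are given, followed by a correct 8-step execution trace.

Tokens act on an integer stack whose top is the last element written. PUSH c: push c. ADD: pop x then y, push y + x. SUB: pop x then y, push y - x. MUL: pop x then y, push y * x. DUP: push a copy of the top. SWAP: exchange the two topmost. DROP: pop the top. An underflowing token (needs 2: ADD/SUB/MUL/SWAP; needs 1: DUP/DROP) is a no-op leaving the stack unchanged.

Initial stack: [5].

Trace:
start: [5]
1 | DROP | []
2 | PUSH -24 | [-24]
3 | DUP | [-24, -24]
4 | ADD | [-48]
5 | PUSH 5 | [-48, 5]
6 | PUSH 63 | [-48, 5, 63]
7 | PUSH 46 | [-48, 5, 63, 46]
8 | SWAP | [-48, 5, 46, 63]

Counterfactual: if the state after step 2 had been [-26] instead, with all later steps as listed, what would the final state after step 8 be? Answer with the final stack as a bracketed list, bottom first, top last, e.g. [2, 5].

state after step 2 := [-26]
3 | DUP | [-26, -26]
4 | ADD | [-52]
5 | PUSH 5 | [-52, 5]
6 | PUSH 63 | [-52, 5, 63]
7 | PUSH 46 | [-52, 5, 63, 46]
8 | SWAP | [-52, 5, 46, 63]

[-52, 5, 46, 63]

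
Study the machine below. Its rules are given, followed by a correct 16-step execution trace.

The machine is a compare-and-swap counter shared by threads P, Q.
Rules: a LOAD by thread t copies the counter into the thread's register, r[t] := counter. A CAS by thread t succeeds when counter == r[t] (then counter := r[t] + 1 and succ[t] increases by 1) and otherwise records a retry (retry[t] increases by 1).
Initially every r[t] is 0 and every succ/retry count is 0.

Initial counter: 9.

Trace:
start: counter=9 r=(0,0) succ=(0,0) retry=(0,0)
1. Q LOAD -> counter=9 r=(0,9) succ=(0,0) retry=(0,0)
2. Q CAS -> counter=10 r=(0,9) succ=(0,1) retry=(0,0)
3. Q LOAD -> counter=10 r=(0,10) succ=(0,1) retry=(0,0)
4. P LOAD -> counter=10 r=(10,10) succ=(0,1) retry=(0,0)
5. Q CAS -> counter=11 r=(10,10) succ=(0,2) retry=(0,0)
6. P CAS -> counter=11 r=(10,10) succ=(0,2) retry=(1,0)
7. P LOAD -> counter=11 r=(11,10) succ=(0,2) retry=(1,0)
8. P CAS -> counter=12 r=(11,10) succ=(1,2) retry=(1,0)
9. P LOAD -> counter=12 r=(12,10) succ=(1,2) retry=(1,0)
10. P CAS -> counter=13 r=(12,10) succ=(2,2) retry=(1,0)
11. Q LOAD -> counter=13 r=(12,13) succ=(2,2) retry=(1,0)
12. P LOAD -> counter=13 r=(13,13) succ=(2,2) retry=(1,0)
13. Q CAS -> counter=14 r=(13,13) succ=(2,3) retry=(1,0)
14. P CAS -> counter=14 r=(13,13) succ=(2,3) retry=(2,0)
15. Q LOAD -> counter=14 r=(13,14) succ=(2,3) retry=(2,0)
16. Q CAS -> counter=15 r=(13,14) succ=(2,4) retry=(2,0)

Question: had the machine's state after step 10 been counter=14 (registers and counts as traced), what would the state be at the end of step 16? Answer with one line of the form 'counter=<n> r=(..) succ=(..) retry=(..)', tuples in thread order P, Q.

state after step 10 := counter=14 r=(12,10) succ=(2,2) retry=(1,0)
11. Q LOAD -> counter=14 r=(12,14) succ=(2,2) retry=(1,0)
12. P LOAD -> counter=14 r=(14,14) succ=(2,2) retry=(1,0)
13. Q CAS -> counter=15 r=(14,14) succ=(2,3) retry=(1,0)
14. P CAS -> counter=15 r=(14,14) succ=(2,3) retry=(2,0)
15. Q LOAD -> counter=15 r=(14,15) succ=(2,3) retry=(2,0)
16. Q CAS -> counter=16 r=(14,15) succ=(2,4) retry=(2,0)

counter=16 r=(14,15) succ=(2,4) retry=(2,0)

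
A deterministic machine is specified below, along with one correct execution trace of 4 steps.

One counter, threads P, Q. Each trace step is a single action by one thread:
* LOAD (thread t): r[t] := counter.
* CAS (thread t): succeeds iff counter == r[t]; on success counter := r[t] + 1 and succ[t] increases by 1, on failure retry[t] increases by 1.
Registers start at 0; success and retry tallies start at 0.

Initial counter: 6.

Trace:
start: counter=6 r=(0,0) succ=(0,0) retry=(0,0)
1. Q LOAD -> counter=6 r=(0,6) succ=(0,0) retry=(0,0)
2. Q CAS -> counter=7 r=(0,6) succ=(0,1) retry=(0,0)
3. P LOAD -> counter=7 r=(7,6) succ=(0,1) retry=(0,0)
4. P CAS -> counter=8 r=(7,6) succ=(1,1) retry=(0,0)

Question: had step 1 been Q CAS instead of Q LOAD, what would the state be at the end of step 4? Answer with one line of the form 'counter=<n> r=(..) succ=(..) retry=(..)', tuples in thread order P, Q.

counter=7 r=(6,0) succ=(1,0) retry=(0,2)

(re-executing from step 1 with the substitution; state before step 1: counter=6 r=(0,0) succ=(0,0) retry=(0,0))
1. Q CAS -> counter=6 r=(0,0) succ=(0,0) retry=(0,1)
2. Q CAS -> counter=6 r=(0,0) succ=(0,0) retry=(0,2)
3. P LOAD -> counter=6 r=(6,0) succ=(0,0) retry=(0,2)
4. P CAS -> counter=7 r=(6,0) succ=(1,0) retry=(0,2)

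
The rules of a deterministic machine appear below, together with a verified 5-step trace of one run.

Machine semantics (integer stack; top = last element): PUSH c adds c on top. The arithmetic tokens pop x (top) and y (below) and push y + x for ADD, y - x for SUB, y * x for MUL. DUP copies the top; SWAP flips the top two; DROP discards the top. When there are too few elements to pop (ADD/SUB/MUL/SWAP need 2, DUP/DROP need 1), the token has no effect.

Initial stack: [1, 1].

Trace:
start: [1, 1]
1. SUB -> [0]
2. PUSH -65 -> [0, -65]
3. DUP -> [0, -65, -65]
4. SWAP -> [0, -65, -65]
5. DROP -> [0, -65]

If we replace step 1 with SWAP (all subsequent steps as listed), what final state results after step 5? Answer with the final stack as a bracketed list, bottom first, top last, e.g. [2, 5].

(re-executing from step 1 with the substitution; state before step 1: [1, 1])
1. SWAP -> [1, 1]
2. PUSH -65 -> [1, 1, -65]
3. DUP -> [1, 1, -65, -65]
4. SWAP -> [1, 1, -65, -65]
5. DROP -> [1, 1, -65]

[1, 1, -65]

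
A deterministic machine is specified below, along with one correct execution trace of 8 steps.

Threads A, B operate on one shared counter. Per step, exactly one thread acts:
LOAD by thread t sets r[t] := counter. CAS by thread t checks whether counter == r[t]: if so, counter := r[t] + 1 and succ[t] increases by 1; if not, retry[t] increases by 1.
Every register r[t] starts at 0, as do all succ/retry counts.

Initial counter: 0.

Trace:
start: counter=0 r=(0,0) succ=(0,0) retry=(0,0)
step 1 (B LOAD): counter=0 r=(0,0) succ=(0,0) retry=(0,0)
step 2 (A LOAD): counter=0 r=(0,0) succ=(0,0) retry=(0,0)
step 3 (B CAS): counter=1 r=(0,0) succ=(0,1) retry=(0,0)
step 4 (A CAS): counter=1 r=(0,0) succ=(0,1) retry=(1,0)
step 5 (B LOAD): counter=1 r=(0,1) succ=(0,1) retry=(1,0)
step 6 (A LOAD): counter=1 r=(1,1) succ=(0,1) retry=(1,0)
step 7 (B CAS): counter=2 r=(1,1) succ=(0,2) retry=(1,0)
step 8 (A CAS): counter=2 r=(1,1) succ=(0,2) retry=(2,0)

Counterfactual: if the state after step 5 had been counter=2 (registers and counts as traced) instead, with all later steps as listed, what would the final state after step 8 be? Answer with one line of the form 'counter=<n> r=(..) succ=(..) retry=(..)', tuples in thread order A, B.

state after step 5 := counter=2 r=(0,1) succ=(0,1) retry=(1,0)
step 6 (A LOAD): counter=2 r=(2,1) succ=(0,1) retry=(1,0)
step 7 (B CAS): counter=2 r=(2,1) succ=(0,1) retry=(1,1)
step 8 (A CAS): counter=3 r=(2,1) succ=(1,1) retry=(1,1)

counter=3 r=(2,1) succ=(1,1) retry=(1,1)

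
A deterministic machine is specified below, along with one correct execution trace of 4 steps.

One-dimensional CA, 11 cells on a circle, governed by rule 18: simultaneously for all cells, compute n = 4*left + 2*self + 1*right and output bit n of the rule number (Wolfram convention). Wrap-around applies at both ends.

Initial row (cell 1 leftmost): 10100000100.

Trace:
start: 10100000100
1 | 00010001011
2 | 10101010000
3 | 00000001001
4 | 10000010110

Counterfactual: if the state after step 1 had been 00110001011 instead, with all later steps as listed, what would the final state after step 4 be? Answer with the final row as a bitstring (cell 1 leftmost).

11001010110

state after step 1 := 00110001011
2 | 11001010000
3 | 00110001001
4 | 11001010110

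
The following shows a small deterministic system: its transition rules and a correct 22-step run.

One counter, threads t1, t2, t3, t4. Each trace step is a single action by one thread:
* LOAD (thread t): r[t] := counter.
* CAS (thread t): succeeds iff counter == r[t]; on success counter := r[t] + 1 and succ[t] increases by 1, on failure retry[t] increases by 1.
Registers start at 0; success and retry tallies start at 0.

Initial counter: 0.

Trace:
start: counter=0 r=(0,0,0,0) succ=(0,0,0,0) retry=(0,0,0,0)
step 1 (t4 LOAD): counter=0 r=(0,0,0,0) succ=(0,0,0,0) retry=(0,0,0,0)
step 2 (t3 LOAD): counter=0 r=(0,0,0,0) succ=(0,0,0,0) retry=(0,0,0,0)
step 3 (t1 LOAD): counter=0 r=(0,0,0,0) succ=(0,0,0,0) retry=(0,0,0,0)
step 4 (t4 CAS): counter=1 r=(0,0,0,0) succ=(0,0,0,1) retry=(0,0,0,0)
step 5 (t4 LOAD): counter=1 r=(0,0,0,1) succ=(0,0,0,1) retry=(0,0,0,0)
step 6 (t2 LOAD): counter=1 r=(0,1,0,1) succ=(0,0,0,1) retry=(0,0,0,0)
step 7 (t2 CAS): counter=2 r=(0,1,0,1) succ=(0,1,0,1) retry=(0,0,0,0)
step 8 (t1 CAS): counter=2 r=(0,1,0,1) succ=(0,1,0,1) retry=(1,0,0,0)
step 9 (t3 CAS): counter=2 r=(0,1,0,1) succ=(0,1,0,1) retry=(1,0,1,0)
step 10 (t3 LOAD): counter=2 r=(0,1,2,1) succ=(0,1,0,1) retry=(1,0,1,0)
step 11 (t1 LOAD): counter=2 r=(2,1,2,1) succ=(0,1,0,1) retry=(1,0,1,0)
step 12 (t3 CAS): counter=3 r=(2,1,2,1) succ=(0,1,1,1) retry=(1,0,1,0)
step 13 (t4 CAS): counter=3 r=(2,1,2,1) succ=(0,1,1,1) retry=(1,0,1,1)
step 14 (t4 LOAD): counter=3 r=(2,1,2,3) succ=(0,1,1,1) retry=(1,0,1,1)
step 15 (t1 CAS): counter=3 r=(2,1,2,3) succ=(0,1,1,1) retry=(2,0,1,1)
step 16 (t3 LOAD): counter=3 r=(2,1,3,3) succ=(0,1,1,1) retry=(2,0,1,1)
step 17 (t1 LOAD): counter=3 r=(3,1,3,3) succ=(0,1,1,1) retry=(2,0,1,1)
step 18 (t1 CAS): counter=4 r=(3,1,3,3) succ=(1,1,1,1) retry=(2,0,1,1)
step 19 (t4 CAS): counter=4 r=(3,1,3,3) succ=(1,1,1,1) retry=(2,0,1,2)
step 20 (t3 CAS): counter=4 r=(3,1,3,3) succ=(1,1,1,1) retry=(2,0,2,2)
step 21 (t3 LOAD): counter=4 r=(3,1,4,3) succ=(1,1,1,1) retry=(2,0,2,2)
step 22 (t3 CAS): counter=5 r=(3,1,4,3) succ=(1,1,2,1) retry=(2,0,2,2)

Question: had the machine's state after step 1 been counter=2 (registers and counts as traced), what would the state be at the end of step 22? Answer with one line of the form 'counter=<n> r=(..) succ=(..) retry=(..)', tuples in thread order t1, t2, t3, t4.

state after step 1 := counter=2 r=(0,0,0,0) succ=(0,0,0,0) retry=(0,0,0,0)
step 2 (t3 LOAD): counter=2 r=(0,0,2,0) succ=(0,0,0,0) retry=(0,0,0,0)
step 3 (t1 LOAD): counter=2 r=(2,0,2,0) succ=(0,0,0,0) retry=(0,0,0,0)
step 4 (t4 CAS): counter=2 r=(2,0,2,0) succ=(0,0,0,0) retry=(0,0,0,1)
step 5 (t4 LOAD): counter=2 r=(2,0,2,2) succ=(0,0,0,0) retry=(0,0,0,1)
step 6 (t2 LOAD): counter=2 r=(2,2,2,2) succ=(0,0,0,0) retry=(0,0,0,1)
step 7 (t2 CAS): counter=3 r=(2,2,2,2) succ=(0,1,0,0) retry=(0,0,0,1)
step 8 (t1 CAS): counter=3 r=(2,2,2,2) succ=(0,1,0,0) retry=(1,0,0,1)
step 9 (t3 CAS): counter=3 r=(2,2,2,2) succ=(0,1,0,0) retry=(1,0,1,1)
step 10 (t3 LOAD): counter=3 r=(2,2,3,2) succ=(0,1,0,0) retry=(1,0,1,1)
step 11 (t1 LOAD): counter=3 r=(3,2,3,2) succ=(0,1,0,0) retry=(1,0,1,1)
step 12 (t3 CAS): counter=4 r=(3,2,3,2) succ=(0,1,1,0) retry=(1,0,1,1)
step 13 (t4 CAS): counter=4 r=(3,2,3,2) succ=(0,1,1,0) retry=(1,0,1,2)
step 14 (t4 LOAD): counter=4 r=(3,2,3,4) succ=(0,1,1,0) retry=(1,0,1,2)
step 15 (t1 CAS): counter=4 r=(3,2,3,4) succ=(0,1,1,0) retry=(2,0,1,2)
step 16 (t3 LOAD): counter=4 r=(3,2,4,4) succ=(0,1,1,0) retry=(2,0,1,2)
step 17 (t1 LOAD): counter=4 r=(4,2,4,4) succ=(0,1,1,0) retry=(2,0,1,2)
step 18 (t1 CAS): counter=5 r=(4,2,4,4) succ=(1,1,1,0) retry=(2,0,1,2)
step 19 (t4 CAS): counter=5 r=(4,2,4,4) succ=(1,1,1,0) retry=(2,0,1,3)
step 20 (t3 CAS): counter=5 r=(4,2,4,4) succ=(1,1,1,0) retry=(2,0,2,3)
step 21 (t3 LOAD): counter=5 r=(4,2,5,4) succ=(1,1,1,0) retry=(2,0,2,3)
step 22 (t3 CAS): counter=6 r=(4,2,5,4) succ=(1,1,2,0) retry=(2,0,2,3)

counter=6 r=(4,2,5,4) succ=(1,1,2,0) retry=(2,0,2,3)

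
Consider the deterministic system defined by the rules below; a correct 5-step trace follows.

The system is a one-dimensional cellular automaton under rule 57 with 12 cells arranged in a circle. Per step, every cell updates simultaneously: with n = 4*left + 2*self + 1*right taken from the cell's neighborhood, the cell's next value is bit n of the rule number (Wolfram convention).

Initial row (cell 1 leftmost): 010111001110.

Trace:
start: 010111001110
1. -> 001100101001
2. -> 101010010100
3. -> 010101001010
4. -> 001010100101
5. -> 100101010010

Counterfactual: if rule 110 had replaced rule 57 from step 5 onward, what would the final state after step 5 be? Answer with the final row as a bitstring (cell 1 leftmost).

011111101111

(re-executing step 5 under rule 110; state before step 5: 001010100101)
5. -> 011111101111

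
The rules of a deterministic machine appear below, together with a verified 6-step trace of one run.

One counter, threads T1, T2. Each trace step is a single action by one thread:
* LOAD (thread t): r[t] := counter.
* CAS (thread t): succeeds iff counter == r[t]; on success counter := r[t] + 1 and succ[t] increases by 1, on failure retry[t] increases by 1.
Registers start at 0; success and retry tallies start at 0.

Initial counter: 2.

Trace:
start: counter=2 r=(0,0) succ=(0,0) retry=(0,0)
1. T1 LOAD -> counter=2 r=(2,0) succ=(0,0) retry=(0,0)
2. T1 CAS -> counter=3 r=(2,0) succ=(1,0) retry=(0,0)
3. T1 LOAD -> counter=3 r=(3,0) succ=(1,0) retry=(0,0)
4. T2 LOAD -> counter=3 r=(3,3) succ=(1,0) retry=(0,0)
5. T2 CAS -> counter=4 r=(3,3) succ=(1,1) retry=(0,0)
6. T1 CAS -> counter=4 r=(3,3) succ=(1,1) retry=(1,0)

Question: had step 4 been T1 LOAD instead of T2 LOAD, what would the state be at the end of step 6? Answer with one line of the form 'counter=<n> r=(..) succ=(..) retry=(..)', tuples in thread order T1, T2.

(re-executing from step 4 with the substitution; state before step 4: counter=3 r=(3,0) succ=(1,0) retry=(0,0))
4. T1 LOAD -> counter=3 r=(3,0) succ=(1,0) retry=(0,0)
5. T2 CAS -> counter=3 r=(3,0) succ=(1,0) retry=(0,1)
6. T1 CAS -> counter=4 r=(3,0) succ=(2,0) retry=(0,1)

counter=4 r=(3,0) succ=(2,0) retry=(0,1)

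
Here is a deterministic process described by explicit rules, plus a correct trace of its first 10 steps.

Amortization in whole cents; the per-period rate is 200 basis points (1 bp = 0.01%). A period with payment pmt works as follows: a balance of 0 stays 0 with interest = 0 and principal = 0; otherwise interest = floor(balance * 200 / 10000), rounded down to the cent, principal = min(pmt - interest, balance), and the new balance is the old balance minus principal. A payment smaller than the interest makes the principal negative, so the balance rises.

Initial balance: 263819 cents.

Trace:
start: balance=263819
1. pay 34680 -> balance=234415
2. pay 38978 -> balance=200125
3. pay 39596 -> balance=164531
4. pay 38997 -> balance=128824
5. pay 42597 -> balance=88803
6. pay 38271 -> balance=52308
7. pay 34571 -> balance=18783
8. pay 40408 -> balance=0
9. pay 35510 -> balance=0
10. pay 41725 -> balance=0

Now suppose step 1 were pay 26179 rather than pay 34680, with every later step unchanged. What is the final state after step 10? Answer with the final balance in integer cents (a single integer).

(re-executing from step 1 with the substitution; state before step 1: balance=263819)
1. pay 26179 -> balance=242916
2. pay 38978 -> balance=208796
3. pay 39596 -> balance=173375
4. pay 38997 -> balance=137845
5. pay 42597 -> balance=98004
6. pay 38271 -> balance=61693
7. pay 34571 -> balance=28355
8. pay 40408 -> balance=0
9. pay 35510 -> balance=0
10. pay 41725 -> balance=0

0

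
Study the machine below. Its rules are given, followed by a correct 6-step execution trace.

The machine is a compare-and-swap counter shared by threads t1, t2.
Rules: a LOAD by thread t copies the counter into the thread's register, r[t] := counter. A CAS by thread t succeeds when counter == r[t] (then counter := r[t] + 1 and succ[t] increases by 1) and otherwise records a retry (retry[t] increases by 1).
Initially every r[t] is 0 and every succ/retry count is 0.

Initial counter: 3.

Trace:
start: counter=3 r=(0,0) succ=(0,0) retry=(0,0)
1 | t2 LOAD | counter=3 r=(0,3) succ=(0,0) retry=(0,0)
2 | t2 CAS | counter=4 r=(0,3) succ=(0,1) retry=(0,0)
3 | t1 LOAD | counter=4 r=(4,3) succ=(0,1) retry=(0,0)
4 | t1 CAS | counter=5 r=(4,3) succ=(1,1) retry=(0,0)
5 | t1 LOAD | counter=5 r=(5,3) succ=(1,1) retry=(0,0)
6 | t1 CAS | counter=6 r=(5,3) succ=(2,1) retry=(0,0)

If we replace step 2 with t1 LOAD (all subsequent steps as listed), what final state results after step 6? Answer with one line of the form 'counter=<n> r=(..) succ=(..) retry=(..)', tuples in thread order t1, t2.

(re-executing from step 2 with the substitution; state before step 2: counter=3 r=(0,3) succ=(0,0) retry=(0,0))
2 | t1 LOAD | counter=3 r=(3,3) succ=(0,0) retry=(0,0)
3 | t1 LOAD | counter=3 r=(3,3) succ=(0,0) retry=(0,0)
4 | t1 CAS | counter=4 r=(3,3) succ=(1,0) retry=(0,0)
5 | t1 LOAD | counter=4 r=(4,3) succ=(1,0) retry=(0,0)
6 | t1 CAS | counter=5 r=(4,3) succ=(2,0) retry=(0,0)

counter=5 r=(4,3) succ=(2,0) retry=(0,0)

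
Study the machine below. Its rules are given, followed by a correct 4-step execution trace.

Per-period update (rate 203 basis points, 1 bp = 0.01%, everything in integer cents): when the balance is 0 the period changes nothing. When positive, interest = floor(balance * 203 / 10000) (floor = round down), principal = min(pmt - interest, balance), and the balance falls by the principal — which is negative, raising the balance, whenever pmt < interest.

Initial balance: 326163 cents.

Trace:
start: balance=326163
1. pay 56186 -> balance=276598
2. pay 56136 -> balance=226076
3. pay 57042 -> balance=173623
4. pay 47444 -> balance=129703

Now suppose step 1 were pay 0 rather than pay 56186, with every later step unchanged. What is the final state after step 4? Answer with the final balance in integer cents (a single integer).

(re-executing from step 1 with the substitution; state before step 1: balance=326163)
1. pay 0 -> balance=332784
2. pay 56136 -> balance=283403
3. pay 57042 -> balance=232114
4. pay 47444 -> balance=189381

189381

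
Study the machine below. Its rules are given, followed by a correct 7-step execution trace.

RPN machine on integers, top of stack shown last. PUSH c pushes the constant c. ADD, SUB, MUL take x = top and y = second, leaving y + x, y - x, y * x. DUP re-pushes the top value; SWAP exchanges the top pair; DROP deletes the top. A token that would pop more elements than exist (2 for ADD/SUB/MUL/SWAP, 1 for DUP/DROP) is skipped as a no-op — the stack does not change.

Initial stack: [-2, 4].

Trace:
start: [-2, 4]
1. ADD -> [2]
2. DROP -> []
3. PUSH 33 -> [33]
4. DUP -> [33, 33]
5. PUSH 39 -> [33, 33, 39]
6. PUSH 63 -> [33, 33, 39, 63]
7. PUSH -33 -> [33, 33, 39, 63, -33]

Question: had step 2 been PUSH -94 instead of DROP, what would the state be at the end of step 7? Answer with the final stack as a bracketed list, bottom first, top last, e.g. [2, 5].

(re-executing from step 2 with the substitution; state before step 2: [2])
2. PUSH -94 -> [2, -94]
3. PUSH 33 -> [2, -94, 33]
4. DUP -> [2, -94, 33, 33]
5. PUSH 39 -> [2, -94, 33, 33, 39]
6. PUSH 63 -> [2, -94, 33, 33, 39, 63]
7. PUSH -33 -> [2, -94, 33, 33, 39, 63, -33]

[2, -94, 33, 33, 39, 63, -33]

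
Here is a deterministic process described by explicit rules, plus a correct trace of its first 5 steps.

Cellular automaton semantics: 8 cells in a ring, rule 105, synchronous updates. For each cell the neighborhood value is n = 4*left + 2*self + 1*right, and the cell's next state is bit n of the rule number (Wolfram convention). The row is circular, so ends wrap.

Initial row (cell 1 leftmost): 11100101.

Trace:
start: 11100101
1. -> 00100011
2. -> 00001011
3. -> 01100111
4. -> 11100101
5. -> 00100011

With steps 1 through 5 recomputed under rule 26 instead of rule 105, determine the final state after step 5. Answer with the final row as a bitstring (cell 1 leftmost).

10010001

(re-executing steps 1..5 under rule 26; state before step 1: 11100101)
1. -> 00011001
2. -> 10110110
3. -> 00100100
4. -> 01011010
5. -> 10010001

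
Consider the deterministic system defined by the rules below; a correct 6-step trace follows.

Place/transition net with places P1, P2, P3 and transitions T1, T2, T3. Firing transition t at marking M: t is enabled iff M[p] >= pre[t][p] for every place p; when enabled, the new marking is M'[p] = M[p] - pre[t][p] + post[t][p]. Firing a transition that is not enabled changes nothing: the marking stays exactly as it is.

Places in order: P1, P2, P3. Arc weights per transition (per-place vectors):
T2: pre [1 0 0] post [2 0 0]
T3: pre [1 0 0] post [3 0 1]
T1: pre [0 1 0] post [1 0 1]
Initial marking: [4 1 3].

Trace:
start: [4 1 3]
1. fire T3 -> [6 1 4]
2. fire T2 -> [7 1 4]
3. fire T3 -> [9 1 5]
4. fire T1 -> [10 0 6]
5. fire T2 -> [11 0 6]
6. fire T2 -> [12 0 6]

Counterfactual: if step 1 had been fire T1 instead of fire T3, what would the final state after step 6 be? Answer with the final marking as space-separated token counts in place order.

10 0 5

(re-executing from step 1 with the substitution; state before step 1: [4 1 3])
1. fire T1 -> [5 0 4]
2. fire T2 -> [6 0 4]
3. fire T3 -> [8 0 5]
4. fire T1 -> [8 0 5]
5. fire T2 -> [9 0 5]
6. fire T2 -> [10 0 5]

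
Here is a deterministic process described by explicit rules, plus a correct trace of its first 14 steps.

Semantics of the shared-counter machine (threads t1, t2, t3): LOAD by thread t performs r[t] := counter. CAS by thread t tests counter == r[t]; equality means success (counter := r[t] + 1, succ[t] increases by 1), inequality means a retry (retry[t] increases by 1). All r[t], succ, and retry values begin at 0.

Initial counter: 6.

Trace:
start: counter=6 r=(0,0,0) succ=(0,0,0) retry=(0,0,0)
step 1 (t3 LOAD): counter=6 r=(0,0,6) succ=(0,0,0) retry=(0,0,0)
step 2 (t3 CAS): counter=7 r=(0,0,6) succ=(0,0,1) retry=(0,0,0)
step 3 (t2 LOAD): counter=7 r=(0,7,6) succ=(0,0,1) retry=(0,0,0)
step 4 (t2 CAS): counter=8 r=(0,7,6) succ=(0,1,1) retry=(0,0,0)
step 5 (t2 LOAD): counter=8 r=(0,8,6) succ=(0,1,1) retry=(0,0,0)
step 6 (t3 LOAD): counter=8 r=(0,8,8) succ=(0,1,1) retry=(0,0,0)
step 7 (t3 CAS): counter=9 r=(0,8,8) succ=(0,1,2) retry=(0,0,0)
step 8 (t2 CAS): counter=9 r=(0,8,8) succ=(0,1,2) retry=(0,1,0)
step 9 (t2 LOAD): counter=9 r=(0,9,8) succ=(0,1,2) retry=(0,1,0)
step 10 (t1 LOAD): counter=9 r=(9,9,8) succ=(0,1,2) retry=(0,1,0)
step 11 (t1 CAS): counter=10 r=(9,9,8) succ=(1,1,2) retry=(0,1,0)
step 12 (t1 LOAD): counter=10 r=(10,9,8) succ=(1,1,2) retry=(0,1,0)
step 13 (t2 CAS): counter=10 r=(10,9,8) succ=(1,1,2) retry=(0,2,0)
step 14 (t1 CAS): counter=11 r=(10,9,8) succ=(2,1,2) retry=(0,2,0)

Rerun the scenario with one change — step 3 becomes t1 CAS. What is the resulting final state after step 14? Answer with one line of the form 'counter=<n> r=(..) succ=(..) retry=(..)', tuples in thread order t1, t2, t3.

(re-executing from step 3 with the substitution; state before step 3: counter=7 r=(0,0,6) succ=(0,0,1) retry=(0,0,0))
step 3 (t1 CAS): counter=7 r=(0,0,6) succ=(0,0,1) retry=(1,0,0)
step 4 (t2 CAS): counter=7 r=(0,0,6) succ=(0,0,1) retry=(1,1,0)
step 5 (t2 LOAD): counter=7 r=(0,7,6) succ=(0,0,1) retry=(1,1,0)
step 6 (t3 LOAD): counter=7 r=(0,7,7) succ=(0,0,1) retry=(1,1,0)
step 7 (t3 CAS): counter=8 r=(0,7,7) succ=(0,0,2) retry=(1,1,0)
step 8 (t2 CAS): counter=8 r=(0,7,7) succ=(0,0,2) retry=(1,2,0)
step 9 (t2 LOAD): counter=8 r=(0,8,7) succ=(0,0,2) retry=(1,2,0)
step 10 (t1 LOAD): counter=8 r=(8,8,7) succ=(0,0,2) retry=(1,2,0)
step 11 (t1 CAS): counter=9 r=(8,8,7) succ=(1,0,2) retry=(1,2,0)
step 12 (t1 LOAD): counter=9 r=(9,8,7) succ=(1,0,2) retry=(1,2,0)
step 13 (t2 CAS): counter=9 r=(9,8,7) succ=(1,0,2) retry=(1,3,0)
step 14 (t1 CAS): counter=10 r=(9,8,7) succ=(2,0,2) retry=(1,3,0)

counter=10 r=(9,8,7) succ=(2,0,2) retry=(1,3,0)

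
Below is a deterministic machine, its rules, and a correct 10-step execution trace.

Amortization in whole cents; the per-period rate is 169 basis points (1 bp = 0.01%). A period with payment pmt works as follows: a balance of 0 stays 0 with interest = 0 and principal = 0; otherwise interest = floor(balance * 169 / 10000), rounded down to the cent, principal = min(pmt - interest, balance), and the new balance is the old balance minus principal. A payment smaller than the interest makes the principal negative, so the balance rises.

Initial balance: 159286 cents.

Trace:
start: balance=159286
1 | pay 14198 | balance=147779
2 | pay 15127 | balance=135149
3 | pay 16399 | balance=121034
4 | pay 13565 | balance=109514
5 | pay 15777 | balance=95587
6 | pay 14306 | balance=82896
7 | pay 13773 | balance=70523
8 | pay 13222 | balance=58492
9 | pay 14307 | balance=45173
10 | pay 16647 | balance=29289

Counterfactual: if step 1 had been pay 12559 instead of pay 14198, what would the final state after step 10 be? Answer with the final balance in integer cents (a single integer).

31197

(re-executing from step 1 with the substitution; state before step 1: balance=159286)
1 | pay 12559 | balance=149418
2 | pay 15127 | balance=136816
3 | pay 16399 | balance=122729
4 | pay 13565 | balance=111238
5 | pay 15777 | balance=97340
6 | pay 14306 | balance=84679
7 | pay 13773 | balance=72337
8 | pay 13222 | balance=60337
9 | pay 14307 | balance=47049
10 | pay 16647 | balance=31197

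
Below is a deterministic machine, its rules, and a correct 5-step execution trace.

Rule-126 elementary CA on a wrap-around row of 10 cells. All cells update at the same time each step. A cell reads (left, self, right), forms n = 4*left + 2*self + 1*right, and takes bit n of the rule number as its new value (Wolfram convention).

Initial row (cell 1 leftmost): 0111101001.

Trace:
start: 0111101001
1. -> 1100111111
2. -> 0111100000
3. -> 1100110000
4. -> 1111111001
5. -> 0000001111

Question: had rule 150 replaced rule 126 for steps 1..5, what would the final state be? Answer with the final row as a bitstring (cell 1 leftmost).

1111110000

(re-executing steps 1..5 under rule 150; state before step 1: 0111101001)
1. -> 0011001111
2. -> 1100110110
3. -> 0011000000
4. -> 0100100000
5. -> 1111110000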